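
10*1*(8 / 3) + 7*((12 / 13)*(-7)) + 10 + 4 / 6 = -308 / 39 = -7.90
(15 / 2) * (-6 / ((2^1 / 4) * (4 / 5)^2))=-1125 / 8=-140.62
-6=-6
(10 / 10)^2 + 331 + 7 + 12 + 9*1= 360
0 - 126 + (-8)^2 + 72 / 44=-60.36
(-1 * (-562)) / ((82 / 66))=18546 / 41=452.34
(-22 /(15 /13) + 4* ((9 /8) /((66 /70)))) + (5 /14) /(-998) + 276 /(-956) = -8035026313 /550985820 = -14.58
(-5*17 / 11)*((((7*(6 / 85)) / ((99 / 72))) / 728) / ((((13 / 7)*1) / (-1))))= 42 / 20449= 0.00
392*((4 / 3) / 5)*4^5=107042.13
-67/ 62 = -1.08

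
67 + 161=228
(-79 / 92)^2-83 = -696271 / 8464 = -82.26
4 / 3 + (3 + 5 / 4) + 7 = 151 / 12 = 12.58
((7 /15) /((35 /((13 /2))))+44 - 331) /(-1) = 43037 /150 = 286.91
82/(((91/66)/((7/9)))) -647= -23429/39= -600.74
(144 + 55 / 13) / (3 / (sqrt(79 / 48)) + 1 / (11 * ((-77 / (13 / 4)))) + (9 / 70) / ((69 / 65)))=-8339410817276 / 2616570518873 + 140412391420224 * sqrt(237) / 34015416745349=60.36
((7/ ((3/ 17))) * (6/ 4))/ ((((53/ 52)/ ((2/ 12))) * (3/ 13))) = 20111/ 477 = 42.16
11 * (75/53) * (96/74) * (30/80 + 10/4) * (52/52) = 113850/1961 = 58.06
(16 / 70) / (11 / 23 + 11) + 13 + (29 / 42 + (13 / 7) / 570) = 300946 / 21945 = 13.71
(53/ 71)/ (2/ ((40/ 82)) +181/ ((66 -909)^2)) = 0.18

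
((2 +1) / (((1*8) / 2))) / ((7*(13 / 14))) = 0.12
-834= -834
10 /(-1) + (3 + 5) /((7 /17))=9.43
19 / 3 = 6.33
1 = 1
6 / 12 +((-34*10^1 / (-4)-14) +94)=331 / 2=165.50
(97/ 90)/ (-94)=-0.01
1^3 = 1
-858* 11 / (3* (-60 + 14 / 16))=2288 / 43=53.21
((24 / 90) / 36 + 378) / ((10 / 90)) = 3402.07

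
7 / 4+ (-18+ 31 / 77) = -4881 / 308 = -15.85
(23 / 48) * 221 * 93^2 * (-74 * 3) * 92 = -37412399817 / 2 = -18706199908.50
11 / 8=1.38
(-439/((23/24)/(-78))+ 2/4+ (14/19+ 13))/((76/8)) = 31241147/8303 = 3762.63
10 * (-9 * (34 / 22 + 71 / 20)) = -10089 / 22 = -458.59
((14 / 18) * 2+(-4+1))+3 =14 / 9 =1.56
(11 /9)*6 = 22 /3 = 7.33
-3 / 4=-0.75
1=1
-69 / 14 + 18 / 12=-24 / 7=-3.43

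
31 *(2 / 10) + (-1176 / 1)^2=6914911 / 5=1382982.20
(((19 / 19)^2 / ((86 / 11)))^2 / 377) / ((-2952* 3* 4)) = -0.00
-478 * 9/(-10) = 2151/5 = 430.20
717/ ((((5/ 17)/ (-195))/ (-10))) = 4753710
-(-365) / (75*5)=73 / 75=0.97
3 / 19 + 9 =174 / 19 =9.16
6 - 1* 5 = 1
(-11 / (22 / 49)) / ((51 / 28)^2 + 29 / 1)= -19208 / 25337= -0.76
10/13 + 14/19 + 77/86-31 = -607491/21242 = -28.60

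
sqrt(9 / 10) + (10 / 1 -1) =3 * sqrt(10) / 10 + 9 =9.95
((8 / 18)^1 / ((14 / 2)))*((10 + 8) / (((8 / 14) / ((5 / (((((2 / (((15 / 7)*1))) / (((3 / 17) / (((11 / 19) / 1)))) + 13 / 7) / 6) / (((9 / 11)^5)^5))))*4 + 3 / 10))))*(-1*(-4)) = 58901922711927189097794006308292 / 15949228883964853303167622098455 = 3.69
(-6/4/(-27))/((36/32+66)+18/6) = 4/5049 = 0.00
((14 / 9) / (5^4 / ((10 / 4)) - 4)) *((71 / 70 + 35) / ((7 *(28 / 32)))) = 10084 / 271215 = 0.04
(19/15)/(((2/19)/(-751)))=-271111/30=-9037.03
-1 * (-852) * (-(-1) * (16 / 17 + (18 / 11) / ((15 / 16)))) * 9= 19262016 / 935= 20601.09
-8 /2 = -4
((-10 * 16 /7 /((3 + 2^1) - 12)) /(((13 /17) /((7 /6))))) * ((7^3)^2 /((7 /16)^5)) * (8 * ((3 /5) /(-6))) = -1140850688 /39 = -29252581.74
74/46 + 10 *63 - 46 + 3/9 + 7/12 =161881/276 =586.53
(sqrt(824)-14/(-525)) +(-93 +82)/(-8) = 841/600 +2*sqrt(206) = 30.11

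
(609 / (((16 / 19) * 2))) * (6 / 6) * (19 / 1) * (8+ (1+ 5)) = 1538943 / 16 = 96183.94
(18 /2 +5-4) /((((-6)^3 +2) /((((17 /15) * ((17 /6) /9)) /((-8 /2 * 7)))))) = 289 /485352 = 0.00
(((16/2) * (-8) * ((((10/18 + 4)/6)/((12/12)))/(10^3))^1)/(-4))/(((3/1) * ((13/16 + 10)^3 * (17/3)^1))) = 167936/297071512875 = 0.00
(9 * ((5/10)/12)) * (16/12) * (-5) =-5/2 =-2.50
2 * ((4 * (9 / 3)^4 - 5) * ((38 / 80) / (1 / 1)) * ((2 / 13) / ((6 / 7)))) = 42427 / 780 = 54.39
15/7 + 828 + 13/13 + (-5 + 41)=6070/7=867.14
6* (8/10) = 24/5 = 4.80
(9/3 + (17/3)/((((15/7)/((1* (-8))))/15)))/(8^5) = -943/98304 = -0.01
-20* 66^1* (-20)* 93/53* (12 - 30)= -44193600/53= -833841.51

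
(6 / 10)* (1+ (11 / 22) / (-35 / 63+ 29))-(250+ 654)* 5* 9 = -104139237 / 2560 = -40679.39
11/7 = 1.57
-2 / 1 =-2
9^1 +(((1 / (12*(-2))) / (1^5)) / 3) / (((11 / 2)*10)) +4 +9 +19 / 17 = 1556263 / 67320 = 23.12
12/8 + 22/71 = 257/142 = 1.81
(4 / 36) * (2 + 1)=1 / 3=0.33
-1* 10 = -10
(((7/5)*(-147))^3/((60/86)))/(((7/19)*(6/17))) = -240201963267/2500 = -96080785.31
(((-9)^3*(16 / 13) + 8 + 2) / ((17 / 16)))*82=-15132608 / 221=-68473.34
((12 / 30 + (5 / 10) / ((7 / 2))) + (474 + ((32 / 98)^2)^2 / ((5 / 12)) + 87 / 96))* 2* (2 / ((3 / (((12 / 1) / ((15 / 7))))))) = 146188094651 / 41177150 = 3550.22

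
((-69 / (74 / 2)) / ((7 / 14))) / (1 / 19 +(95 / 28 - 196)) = 73416 / 3790243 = 0.02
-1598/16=-799/8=-99.88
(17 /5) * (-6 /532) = -51 /1330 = -0.04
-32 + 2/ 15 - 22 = -808/ 15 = -53.87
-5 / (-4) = 5 / 4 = 1.25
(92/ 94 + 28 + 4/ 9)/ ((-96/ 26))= -80899/ 10152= -7.97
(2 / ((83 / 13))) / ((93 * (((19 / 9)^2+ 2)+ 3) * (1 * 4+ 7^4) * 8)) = 27 / 1458479320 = 0.00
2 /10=1 /5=0.20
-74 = -74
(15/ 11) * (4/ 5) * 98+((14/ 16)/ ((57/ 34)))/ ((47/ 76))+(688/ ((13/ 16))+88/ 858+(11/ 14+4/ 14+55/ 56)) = 1080212401/ 1129128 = 956.68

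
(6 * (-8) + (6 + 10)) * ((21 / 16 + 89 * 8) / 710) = -11413 / 355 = -32.15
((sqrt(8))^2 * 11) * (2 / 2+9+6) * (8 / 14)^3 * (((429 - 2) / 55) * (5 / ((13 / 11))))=5496832 / 637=8629.25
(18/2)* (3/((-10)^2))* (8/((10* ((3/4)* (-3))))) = -12/125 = -0.10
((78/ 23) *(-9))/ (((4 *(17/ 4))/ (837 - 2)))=-586170/ 391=-1499.16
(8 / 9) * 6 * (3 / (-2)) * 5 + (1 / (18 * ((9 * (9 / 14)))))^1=-29153 / 729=-39.99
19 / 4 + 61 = 263 / 4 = 65.75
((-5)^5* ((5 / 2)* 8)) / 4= -15625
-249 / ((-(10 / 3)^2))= 2241 / 100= 22.41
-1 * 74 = -74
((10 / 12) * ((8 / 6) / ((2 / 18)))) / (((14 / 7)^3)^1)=5 / 4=1.25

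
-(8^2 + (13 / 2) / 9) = -1165 / 18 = -64.72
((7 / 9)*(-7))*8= -392 / 9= -43.56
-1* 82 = -82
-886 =-886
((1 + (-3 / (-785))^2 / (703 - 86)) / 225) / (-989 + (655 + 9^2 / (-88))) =-33458553392 / 2521339570175625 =-0.00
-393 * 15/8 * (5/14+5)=-442125/112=-3947.54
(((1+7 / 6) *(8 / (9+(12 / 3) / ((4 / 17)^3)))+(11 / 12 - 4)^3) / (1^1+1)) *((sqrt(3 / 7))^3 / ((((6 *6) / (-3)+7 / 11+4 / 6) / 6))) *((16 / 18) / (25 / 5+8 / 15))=1081693415 *sqrt(21) / 13403237736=0.37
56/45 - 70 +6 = -2824/45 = -62.76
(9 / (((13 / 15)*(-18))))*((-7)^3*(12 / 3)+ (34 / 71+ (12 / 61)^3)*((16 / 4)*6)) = 164418841230 / 209503463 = 784.80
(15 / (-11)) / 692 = -15 / 7612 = -0.00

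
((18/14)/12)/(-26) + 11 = 8005/728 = 11.00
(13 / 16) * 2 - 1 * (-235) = 1893 / 8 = 236.62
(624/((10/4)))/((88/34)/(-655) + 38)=1389648/211543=6.57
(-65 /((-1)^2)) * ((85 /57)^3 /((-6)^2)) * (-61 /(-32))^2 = -148535343125 /6826954752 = -21.76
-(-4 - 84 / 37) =232 / 37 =6.27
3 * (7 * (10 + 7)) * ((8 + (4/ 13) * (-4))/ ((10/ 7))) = 109956/ 65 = 1691.63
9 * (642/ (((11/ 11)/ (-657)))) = -3796146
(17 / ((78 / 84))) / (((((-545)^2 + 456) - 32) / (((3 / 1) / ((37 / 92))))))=0.00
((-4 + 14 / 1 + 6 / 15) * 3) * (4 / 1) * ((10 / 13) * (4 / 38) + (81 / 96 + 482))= 11451111 / 190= 60269.01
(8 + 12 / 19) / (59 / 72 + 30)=11808 / 42161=0.28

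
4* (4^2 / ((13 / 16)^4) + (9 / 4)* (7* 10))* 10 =221877340 / 28561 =7768.54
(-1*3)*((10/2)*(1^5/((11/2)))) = -30/11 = -2.73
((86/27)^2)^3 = 404567235136/387420489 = 1044.26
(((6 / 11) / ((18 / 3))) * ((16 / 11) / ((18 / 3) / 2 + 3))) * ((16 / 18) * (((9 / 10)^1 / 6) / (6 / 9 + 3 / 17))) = 272 / 78045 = 0.00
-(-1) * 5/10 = 0.50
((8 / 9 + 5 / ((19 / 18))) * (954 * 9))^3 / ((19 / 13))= 77107973372596.66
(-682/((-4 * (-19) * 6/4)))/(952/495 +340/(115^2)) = -3.07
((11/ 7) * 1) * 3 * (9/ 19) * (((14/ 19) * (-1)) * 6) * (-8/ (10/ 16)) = 228096/ 1805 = 126.37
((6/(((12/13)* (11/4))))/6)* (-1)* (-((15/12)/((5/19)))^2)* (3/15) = 4693/2640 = 1.78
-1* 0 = 0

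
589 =589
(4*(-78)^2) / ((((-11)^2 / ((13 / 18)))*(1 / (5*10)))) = 878800 / 121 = 7262.81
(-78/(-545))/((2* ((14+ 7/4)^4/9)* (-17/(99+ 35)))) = -445952/5405599395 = -0.00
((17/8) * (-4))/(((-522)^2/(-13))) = 221/544968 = 0.00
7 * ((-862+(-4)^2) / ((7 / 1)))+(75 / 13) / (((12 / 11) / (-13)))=-3659 / 4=-914.75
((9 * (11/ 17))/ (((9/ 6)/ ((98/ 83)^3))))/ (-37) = -62118672/ 359654023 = -0.17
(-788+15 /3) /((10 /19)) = -14877 /10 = -1487.70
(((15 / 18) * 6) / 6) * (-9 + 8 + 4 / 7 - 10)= -365 / 42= -8.69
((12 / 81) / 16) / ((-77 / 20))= -5 / 2079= -0.00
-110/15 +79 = 215/3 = 71.67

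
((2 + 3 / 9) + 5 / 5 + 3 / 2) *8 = 116 / 3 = 38.67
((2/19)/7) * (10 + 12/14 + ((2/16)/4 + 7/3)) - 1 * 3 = -125179/44688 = -2.80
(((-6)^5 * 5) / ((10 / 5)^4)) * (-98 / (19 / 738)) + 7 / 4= 702989413 / 76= 9249860.70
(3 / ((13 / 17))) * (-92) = -4692 / 13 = -360.92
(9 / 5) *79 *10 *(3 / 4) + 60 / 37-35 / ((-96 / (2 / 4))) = 7589231 / 7104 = 1068.30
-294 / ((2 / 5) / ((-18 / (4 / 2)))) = 6615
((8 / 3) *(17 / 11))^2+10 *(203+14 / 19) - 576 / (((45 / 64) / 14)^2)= -39020156542 / 172425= -226302.20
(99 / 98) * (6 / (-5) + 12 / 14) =-594 / 1715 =-0.35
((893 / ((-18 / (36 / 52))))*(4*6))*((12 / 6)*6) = -128592 / 13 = -9891.69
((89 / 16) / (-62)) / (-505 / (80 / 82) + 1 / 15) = 1335 / 7701268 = 0.00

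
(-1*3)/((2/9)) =-27/2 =-13.50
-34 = -34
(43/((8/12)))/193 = 129/386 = 0.33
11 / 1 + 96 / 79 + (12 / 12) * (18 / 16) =8431 / 632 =13.34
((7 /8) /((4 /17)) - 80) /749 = -2441 /23968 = -0.10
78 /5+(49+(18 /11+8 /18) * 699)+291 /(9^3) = 20307904 /13365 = 1519.48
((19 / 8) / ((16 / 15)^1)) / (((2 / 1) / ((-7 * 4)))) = -1995 / 64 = -31.17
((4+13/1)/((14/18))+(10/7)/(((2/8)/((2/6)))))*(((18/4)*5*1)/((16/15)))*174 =9767925/112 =87213.62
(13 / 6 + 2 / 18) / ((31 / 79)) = 5.80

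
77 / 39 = 1.97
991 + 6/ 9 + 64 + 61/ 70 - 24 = 216833/ 210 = 1032.54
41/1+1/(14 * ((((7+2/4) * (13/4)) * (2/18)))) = 18667/455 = 41.03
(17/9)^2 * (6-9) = -289/27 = -10.70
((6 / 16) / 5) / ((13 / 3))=9 / 520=0.02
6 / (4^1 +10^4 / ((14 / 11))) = 21 / 27514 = 0.00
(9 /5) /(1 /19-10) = -19 /105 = -0.18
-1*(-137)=137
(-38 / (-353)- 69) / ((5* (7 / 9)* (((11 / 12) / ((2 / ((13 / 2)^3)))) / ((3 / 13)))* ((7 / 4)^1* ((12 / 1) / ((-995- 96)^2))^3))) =-492125039104859119188948 / 27171078935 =-18112090443009.09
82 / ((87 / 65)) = 61.26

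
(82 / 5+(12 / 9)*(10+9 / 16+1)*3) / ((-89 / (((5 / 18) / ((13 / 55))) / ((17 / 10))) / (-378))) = 7236075 / 39338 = 183.95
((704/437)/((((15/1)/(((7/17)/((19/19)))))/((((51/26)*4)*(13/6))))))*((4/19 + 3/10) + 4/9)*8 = 1399552/243675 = 5.74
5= 5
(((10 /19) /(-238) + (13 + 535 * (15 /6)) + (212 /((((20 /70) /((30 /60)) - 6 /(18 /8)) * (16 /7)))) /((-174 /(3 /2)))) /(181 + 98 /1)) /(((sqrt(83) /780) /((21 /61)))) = 4053229131835 * sqrt(83) /258751460176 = 142.71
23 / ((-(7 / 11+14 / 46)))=-5819 / 238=-24.45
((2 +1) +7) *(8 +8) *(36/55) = 1152/11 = 104.73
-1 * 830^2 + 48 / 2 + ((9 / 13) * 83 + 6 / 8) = -35818525 / 52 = -688817.79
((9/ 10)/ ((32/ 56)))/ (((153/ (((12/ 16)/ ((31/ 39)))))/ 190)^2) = 19217835/ 8887328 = 2.16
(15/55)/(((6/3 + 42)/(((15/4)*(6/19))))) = 0.01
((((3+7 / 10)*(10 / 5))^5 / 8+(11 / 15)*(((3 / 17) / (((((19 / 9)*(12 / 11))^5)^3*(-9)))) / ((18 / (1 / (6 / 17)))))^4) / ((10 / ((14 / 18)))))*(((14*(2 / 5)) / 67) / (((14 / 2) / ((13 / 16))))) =14256585658795134991831352057319200410233484507370907420196685090334915346242967037129542655918930028437986743123768093972659 / 6811657951072546512378172175002204304570926107041790163484950461285261633981307288921948269004628428261699816500756480000000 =2.09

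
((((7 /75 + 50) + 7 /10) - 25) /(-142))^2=0.03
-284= -284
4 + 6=10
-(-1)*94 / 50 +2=97 / 25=3.88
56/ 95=0.59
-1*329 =-329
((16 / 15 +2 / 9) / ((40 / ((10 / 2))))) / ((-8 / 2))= -0.04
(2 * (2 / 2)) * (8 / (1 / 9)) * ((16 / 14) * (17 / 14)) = 9792 / 49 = 199.84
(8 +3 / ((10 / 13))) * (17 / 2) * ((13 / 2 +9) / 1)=62713 / 40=1567.82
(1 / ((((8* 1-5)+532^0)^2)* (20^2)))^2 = 1 / 40960000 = 0.00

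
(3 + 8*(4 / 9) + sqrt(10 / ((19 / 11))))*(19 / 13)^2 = 19*sqrt(2090) / 169 + 21299 / 1521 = 19.14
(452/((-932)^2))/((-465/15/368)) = -10396/1682959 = -0.01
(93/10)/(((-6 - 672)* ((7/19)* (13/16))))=-2356/51415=-0.05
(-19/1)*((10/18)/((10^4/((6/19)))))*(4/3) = -1/2250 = -0.00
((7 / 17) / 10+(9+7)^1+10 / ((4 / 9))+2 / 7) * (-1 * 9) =-207918 / 595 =-349.44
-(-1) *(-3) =-3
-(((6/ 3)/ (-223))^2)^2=-0.00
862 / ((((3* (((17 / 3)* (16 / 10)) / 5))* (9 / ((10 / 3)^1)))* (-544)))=-53875 / 499392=-0.11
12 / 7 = 1.71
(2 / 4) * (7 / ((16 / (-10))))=-35 / 16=-2.19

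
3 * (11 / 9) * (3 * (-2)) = -22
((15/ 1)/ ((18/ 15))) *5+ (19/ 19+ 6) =139/ 2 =69.50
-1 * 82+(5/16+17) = -1035/16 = -64.69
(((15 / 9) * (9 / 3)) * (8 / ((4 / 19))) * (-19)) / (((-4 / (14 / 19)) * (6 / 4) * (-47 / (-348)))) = 154280 / 47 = 3282.55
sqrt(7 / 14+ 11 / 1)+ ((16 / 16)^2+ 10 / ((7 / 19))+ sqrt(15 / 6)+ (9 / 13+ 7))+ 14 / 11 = sqrt(10) / 2+ sqrt(46) / 2+ 37145 / 1001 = 42.08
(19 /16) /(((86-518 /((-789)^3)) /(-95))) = -886560169545 /675848647232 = -1.31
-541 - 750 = -1291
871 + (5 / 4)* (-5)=3459 / 4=864.75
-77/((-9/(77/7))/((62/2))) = 26257/9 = 2917.44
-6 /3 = -2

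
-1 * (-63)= 63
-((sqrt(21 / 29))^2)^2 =-441 / 841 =-0.52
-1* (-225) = 225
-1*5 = -5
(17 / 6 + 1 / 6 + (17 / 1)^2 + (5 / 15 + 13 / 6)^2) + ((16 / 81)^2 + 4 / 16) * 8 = 7887953 / 26244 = 300.56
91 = 91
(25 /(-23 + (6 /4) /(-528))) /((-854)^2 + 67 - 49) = -4400 /2952708699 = -0.00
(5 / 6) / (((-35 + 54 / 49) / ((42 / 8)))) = -1715 / 13288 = -0.13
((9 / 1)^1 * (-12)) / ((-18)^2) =-1 / 3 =-0.33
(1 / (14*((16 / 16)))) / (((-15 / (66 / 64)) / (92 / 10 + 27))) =-1991 / 11200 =-0.18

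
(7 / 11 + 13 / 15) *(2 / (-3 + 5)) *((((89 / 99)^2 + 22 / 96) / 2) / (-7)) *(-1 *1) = 720409 / 6468660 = 0.11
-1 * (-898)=898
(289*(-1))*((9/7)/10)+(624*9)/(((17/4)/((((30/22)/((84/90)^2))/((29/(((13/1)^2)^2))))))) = 5413353203439/2657270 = 2037185.99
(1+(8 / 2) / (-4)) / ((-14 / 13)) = 0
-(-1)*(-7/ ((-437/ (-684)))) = -252/ 23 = -10.96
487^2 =237169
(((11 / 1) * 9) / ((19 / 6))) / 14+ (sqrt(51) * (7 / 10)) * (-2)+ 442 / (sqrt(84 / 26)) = 238.14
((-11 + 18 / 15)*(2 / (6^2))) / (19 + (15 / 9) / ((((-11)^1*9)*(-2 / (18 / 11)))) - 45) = 5929 / 282990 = 0.02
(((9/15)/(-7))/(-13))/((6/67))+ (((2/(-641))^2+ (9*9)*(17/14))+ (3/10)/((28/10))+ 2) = 100.54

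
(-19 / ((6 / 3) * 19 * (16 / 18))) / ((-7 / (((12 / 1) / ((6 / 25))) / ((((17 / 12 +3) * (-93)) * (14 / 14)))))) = -225 / 23002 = -0.01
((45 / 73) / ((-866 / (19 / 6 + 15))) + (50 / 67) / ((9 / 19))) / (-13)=-0.12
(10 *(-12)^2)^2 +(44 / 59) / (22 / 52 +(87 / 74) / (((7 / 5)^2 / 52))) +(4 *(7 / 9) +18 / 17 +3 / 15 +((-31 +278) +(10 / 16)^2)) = 8927466432994193509 / 4304775539520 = 2073851.78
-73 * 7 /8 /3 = -511 /24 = -21.29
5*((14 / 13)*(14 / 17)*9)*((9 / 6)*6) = 79380 / 221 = 359.19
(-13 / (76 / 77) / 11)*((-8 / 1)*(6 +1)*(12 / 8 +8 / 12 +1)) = 637 / 3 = 212.33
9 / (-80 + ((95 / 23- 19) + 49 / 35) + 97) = 1035 / 406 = 2.55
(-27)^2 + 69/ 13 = 9546/ 13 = 734.31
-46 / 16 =-23 / 8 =-2.88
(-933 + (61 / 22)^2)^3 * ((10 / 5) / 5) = -89825707146836051 / 283449760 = -316901687.08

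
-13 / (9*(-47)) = 13 / 423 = 0.03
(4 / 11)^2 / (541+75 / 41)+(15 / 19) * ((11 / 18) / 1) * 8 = 37030757 / 9593727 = 3.86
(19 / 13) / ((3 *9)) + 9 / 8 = 3311 / 2808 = 1.18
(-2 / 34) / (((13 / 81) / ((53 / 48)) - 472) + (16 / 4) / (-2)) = 1431 / 11527462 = 0.00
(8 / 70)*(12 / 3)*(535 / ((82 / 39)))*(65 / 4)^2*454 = 4002219975 / 287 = 13945017.33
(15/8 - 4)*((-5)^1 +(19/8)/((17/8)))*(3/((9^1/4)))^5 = 34.77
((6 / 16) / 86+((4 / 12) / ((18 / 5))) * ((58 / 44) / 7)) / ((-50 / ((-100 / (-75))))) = -31177 / 53638200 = -0.00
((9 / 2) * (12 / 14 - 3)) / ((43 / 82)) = -5535 / 301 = -18.39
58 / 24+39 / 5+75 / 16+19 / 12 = 16.49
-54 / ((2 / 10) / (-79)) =21330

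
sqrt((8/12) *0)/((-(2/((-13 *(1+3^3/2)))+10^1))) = 0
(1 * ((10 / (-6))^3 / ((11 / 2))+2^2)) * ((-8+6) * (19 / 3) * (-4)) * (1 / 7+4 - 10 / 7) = 386992 / 891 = 434.33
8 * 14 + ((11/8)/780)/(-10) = 112.00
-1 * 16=-16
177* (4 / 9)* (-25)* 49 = -289100 / 3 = -96366.67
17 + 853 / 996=17785 / 996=17.86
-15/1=-15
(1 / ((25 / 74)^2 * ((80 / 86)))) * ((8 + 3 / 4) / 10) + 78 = 4312069 / 50000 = 86.24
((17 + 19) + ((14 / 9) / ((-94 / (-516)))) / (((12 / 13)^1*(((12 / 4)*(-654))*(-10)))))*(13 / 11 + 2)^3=2562015115975 / 2209263012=1159.67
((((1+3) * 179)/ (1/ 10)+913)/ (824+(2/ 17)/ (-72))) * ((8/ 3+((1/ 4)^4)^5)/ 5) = 3621553807383779553/ 693086775295344640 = 5.23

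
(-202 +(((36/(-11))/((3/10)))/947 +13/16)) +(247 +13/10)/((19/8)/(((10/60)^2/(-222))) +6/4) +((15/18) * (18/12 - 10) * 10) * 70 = -54404847895587/10544504080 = -5159.55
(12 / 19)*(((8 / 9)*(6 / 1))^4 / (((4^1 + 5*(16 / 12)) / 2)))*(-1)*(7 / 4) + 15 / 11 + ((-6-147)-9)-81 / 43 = -26706968 / 80883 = -330.19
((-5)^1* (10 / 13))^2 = 2500 / 169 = 14.79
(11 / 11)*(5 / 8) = 5 / 8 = 0.62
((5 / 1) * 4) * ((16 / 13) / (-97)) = -320 / 1261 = -0.25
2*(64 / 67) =128 / 67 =1.91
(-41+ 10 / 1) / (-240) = 31 / 240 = 0.13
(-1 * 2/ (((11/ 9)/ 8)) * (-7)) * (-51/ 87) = -17136/ 319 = -53.72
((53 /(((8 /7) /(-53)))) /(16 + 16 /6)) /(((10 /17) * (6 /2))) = -74.61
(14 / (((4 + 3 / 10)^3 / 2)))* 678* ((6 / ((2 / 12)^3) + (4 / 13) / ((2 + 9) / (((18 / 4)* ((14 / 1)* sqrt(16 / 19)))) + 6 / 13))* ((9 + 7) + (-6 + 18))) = 1308059397324288000 / 150873516791 -76620031488000* sqrt(19) / 150873516791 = 8667693.62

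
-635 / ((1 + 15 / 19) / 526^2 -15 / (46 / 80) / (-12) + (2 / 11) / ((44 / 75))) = -2322480250255 / 9084507193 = -255.65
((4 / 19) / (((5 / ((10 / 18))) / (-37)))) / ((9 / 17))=-2516 / 1539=-1.63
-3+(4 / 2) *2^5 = 61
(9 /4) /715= 9 /2860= 0.00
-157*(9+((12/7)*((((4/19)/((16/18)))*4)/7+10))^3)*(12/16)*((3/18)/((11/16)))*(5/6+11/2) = -443778595840410/467184179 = -949900.74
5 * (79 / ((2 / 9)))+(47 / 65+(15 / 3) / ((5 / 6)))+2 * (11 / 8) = 464613 / 260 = 1786.97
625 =625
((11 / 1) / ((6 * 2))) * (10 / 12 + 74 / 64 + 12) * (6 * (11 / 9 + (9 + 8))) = 1402.07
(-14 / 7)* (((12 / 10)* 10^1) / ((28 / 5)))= -30 / 7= -4.29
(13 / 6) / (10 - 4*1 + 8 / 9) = 39 / 124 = 0.31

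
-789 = -789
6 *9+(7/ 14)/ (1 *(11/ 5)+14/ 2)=4973/ 92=54.05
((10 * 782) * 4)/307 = 31280/307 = 101.89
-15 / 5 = -3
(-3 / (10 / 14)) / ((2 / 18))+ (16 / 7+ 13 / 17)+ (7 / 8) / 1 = -161243 / 4760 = -33.87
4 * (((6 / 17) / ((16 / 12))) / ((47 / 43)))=774 / 799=0.97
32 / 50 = 16 / 25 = 0.64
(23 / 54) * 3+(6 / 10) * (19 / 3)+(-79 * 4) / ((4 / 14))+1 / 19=-1882487 / 1710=-1100.87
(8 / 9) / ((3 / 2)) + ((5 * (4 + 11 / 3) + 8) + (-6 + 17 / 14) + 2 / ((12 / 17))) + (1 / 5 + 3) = 45524 / 945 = 48.17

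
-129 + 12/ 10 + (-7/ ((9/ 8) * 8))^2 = -51514/ 405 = -127.20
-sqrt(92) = -2 * sqrt(23) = -9.59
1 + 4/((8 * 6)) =13/12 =1.08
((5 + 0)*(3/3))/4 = 5/4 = 1.25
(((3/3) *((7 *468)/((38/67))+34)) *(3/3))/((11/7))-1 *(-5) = 773789/209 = 3702.34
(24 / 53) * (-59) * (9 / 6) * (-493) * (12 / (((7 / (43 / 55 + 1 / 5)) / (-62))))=-42069575232 / 20405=-2061728.75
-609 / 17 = -35.82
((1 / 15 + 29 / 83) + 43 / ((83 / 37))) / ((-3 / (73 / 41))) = -1779959 / 153135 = -11.62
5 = 5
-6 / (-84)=1 / 14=0.07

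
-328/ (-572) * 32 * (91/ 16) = 104.36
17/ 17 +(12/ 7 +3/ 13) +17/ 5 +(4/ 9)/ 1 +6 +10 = 93323/ 4095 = 22.79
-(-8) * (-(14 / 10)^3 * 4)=-10976 / 125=-87.81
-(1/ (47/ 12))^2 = -144/ 2209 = -0.07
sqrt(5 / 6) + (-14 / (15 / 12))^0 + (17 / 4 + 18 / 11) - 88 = -3569 / 44 + sqrt(30) / 6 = -80.20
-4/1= -4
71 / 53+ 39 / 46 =5333 / 2438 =2.19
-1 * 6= -6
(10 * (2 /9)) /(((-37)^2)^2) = 20 /16867449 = 0.00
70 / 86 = 35 / 43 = 0.81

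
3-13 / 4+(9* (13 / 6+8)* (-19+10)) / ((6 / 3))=-412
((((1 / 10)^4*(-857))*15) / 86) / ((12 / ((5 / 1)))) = -857 / 137600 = -0.01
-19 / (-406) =19 / 406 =0.05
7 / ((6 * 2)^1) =7 / 12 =0.58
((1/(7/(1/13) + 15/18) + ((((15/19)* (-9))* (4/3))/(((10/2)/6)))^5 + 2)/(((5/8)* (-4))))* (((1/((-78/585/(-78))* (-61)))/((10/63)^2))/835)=-34623.96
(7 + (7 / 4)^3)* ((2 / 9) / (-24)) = -791 / 6912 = -0.11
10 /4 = 5 /2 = 2.50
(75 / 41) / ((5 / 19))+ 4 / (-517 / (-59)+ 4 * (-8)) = 381059 / 56211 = 6.78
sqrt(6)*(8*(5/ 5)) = 8*sqrt(6) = 19.60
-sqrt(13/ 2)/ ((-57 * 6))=sqrt(26)/ 684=0.01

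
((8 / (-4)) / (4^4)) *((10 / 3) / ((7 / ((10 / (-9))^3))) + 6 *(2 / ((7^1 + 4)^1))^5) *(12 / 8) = 100473167 / 13149492048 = 0.01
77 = 77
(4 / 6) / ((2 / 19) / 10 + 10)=190 / 2853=0.07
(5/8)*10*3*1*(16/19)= 300/19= 15.79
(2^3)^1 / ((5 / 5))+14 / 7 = 10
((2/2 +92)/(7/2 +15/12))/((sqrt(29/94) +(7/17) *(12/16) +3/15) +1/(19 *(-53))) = -54780089363280/278886075673 +1147561893600 *sqrt(2726)/278886075673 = 18.41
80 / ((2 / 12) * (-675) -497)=-160 / 1219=-0.13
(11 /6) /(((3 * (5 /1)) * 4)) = 11 /360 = 0.03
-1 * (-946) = 946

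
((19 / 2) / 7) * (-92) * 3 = -2622 / 7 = -374.57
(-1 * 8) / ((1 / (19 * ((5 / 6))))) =-380 / 3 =-126.67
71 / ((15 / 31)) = 2201 / 15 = 146.73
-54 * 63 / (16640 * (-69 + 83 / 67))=113967 / 37772800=0.00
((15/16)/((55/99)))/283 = 27/4528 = 0.01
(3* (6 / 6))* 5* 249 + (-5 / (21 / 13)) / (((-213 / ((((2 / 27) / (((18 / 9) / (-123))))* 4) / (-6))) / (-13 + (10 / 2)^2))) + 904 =186773543 / 40257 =4639.53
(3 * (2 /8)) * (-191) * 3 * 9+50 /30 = -46393 /12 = -3866.08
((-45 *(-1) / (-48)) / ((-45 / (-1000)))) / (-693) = 125 / 4158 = 0.03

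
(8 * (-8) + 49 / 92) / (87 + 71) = -5839 / 14536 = -0.40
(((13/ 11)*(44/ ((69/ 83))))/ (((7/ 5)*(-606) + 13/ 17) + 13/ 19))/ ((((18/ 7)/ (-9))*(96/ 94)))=0.25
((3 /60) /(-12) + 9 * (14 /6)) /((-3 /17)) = -85663 /720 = -118.98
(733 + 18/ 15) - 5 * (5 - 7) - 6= 3691/ 5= 738.20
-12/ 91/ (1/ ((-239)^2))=-685452/ 91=-7532.44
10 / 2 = 5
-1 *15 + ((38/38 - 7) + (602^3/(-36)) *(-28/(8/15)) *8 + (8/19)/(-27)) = 1305730729099/513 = 2545284072.32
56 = 56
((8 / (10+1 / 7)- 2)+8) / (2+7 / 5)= 2410 / 1207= 2.00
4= 4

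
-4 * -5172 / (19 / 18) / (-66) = -62064 / 209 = -296.96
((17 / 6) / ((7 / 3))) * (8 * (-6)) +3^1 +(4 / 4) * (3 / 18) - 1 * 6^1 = -2567 / 42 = -61.12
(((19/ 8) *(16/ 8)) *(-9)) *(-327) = 55917/ 4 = 13979.25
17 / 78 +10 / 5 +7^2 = 3995 / 78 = 51.22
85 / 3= 28.33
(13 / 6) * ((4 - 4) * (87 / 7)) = 0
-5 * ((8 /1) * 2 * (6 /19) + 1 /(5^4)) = -60019 /2375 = -25.27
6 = 6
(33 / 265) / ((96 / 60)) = 0.08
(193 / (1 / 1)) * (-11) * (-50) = 106150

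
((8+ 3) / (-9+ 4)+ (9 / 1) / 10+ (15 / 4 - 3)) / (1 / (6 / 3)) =-11 / 10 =-1.10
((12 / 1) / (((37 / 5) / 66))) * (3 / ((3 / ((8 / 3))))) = 10560 / 37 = 285.41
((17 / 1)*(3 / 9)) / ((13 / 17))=289 / 39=7.41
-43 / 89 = -0.48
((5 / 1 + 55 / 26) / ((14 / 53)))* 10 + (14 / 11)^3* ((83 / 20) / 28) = 163315736 / 605605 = 269.67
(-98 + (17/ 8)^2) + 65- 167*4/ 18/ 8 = -19079/ 576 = -33.12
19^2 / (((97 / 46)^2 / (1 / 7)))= 763876 / 65863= 11.60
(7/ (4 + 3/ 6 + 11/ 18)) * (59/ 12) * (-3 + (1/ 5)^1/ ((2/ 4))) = -16107/ 920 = -17.51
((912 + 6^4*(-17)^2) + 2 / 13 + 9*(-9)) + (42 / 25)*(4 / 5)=609986809 / 1625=375376.50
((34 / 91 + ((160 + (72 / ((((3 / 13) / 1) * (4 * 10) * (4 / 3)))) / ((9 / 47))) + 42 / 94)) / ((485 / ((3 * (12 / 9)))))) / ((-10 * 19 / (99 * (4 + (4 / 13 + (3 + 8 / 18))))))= -6.38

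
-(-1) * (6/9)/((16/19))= 19/24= 0.79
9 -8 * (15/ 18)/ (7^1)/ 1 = 169/ 21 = 8.05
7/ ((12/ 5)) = 35/ 12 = 2.92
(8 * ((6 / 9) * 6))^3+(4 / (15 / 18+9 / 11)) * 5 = 3573032 / 109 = 32780.11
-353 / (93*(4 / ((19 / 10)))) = -6707 / 3720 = -1.80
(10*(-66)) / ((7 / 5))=-471.43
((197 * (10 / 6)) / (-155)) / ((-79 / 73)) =14381 / 7347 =1.96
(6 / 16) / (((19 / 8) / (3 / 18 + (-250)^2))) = 375001 / 38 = 9868.45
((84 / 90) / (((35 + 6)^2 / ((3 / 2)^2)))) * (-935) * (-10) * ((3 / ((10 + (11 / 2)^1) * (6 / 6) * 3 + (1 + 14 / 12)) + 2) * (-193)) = -4647.66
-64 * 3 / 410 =-96 / 205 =-0.47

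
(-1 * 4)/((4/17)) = -17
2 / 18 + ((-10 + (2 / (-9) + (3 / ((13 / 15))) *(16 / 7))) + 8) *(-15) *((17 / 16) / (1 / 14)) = -297049 / 234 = -1269.44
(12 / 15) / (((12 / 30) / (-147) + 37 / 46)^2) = 914492880 / 734572609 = 1.24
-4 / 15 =-0.27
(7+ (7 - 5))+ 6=15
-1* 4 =-4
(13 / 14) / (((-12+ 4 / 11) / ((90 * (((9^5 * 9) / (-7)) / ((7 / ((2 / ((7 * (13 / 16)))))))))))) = 263063295 / 9604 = 27391.01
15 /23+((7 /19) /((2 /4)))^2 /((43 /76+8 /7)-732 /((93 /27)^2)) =8619590311 /13402700415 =0.64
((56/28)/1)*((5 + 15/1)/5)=8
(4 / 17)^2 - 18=-5186 / 289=-17.94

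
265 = 265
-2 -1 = -3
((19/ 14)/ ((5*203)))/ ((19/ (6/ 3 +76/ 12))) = 5/ 8526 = 0.00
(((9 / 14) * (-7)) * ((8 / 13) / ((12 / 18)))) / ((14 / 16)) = -432 / 91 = -4.75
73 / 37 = 1.97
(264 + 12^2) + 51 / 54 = 7361 / 18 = 408.94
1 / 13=0.08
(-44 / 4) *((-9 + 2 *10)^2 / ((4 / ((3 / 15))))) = -1331 / 20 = -66.55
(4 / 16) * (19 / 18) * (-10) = -95 / 36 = -2.64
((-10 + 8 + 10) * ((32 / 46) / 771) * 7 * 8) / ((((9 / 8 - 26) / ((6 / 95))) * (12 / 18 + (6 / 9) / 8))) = -458752 / 335242365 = -0.00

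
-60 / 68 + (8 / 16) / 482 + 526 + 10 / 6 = 25898875 / 49164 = 526.79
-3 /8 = -0.38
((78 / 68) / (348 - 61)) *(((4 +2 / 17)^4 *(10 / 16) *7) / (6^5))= 97540625 / 150891043104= 0.00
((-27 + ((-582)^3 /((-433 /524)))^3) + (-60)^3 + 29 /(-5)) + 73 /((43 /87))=236994999526969889720084513286301231 /17454288455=13578038436684578656465460.00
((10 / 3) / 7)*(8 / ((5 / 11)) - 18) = -4 / 21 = -0.19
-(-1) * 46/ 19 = 46/ 19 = 2.42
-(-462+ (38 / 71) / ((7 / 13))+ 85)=186875 / 497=376.01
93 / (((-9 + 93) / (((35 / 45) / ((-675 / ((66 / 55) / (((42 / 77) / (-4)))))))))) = 341 / 30375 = 0.01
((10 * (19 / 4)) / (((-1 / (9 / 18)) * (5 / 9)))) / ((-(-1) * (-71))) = 171 / 284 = 0.60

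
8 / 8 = 1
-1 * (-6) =6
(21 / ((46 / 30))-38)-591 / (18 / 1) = -7885 / 138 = -57.14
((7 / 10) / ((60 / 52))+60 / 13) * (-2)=-10183 / 975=-10.44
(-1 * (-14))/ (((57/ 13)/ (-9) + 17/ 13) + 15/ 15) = 546/ 71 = 7.69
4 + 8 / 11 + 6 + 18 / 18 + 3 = 162 / 11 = 14.73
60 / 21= 20 / 7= 2.86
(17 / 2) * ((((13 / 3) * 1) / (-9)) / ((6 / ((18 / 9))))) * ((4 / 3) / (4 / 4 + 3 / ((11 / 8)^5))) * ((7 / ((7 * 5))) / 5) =-71184542 / 1575581625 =-0.05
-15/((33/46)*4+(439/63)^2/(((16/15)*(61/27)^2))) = -335485360/263646043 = -1.27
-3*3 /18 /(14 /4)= -1 /7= -0.14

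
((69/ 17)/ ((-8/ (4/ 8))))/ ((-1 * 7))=69/ 1904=0.04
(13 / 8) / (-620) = -13 / 4960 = -0.00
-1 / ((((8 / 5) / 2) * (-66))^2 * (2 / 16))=-0.00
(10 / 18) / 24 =0.02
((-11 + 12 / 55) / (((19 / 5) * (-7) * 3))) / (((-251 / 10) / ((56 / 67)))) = -47440 / 10544259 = -0.00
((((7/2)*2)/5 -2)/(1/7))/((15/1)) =-7/25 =-0.28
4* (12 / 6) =8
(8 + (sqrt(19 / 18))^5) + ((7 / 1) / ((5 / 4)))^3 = 361 * sqrt(38) / 1944 + 22952 / 125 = 184.76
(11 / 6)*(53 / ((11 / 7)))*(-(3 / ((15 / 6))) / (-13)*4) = 1484 / 65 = 22.83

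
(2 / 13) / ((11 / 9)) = 18 / 143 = 0.13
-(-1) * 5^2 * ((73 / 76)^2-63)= -8963975 / 5776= -1551.93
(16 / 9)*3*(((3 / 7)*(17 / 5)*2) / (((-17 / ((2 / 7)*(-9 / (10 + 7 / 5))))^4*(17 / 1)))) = 5184000 / 182936467830487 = 0.00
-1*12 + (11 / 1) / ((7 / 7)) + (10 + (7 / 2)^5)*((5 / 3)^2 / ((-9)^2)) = 44983 / 2592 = 17.35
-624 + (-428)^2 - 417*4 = 180892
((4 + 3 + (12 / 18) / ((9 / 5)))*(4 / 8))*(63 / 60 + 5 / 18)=47561 / 9720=4.89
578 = 578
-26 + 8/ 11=-278/ 11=-25.27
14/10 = 7/5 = 1.40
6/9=2/3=0.67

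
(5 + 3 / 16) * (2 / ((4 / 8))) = 83 / 4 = 20.75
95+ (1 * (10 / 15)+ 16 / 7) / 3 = 6047 / 63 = 95.98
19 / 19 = 1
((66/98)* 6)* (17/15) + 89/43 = 70051/10535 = 6.65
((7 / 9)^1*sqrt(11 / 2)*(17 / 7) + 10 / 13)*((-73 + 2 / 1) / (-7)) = 710 / 91 + 1207*sqrt(22) / 126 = 52.73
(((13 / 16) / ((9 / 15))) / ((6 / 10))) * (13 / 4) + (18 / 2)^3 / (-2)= -205727 / 576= -357.16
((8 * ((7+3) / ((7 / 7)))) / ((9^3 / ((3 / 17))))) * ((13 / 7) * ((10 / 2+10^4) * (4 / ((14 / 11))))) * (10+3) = 991962400 / 67473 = 14701.62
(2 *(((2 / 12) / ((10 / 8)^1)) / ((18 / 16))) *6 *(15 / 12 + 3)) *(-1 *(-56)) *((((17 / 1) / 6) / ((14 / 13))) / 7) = 120224 / 945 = 127.22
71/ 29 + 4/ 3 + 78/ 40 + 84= 156133/ 1740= 89.73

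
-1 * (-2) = 2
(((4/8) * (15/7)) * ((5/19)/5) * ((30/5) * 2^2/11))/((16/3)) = 135/5852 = 0.02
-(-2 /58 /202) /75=1 /439350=0.00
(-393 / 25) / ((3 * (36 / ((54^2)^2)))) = -30941676 / 25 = -1237667.04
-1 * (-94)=94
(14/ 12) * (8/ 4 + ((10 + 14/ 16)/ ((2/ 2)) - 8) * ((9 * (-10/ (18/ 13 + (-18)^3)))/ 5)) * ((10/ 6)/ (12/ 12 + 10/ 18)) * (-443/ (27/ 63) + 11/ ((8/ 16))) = -1026968125/ 404256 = -2540.39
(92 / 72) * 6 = 23 / 3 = 7.67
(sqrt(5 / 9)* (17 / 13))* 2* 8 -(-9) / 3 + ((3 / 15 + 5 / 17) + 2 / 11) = 3437 / 935 + 272* sqrt(5) / 39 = 19.27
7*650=4550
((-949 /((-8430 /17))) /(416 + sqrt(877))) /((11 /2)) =0.00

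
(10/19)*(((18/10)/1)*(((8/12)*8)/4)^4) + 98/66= 8425/1881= 4.48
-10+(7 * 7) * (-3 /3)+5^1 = -54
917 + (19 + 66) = 1002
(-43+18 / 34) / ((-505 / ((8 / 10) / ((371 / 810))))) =467856 / 3185035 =0.15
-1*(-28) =28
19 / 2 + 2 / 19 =365 / 38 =9.61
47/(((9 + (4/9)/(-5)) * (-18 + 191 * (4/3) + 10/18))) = 3807/171227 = 0.02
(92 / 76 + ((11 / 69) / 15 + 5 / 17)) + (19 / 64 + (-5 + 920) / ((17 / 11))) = 593.87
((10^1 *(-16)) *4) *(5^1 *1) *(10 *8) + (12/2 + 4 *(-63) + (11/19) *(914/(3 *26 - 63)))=-73020056/285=-256210.72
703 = 703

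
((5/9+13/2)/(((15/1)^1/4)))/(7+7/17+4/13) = 28067/115155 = 0.24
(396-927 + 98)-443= -876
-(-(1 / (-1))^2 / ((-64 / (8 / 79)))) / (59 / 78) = -39 / 18644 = -0.00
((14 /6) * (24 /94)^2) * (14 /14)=336 /2209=0.15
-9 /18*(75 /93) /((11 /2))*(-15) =1.10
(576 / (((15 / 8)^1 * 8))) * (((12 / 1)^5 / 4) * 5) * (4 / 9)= 5308416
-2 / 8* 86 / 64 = -0.34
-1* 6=-6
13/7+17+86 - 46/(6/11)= 431/21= 20.52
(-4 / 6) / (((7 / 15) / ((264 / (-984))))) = 110 / 287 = 0.38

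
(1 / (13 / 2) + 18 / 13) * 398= 7960 / 13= 612.31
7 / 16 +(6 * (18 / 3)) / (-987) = 2111 / 5264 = 0.40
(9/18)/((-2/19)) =-19/4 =-4.75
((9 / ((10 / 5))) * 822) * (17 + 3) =73980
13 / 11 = 1.18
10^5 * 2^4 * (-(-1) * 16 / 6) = 12800000 / 3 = 4266666.67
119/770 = 17/110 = 0.15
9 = 9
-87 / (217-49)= -0.52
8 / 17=0.47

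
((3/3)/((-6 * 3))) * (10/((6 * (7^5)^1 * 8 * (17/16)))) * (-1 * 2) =10/7714413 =0.00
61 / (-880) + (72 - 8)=56259 / 880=63.93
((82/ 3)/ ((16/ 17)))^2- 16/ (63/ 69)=3330007/ 4032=825.89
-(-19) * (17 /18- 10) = -3097 /18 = -172.06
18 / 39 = 6 / 13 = 0.46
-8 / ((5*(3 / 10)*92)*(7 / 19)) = -76 / 483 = -0.16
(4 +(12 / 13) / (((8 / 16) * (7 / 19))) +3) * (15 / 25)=3279 / 455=7.21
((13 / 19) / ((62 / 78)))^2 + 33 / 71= 29698872 / 24631391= 1.21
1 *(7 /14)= 1 /2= 0.50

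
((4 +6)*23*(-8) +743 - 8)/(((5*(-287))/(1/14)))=221/4018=0.06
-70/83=-0.84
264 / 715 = 24 / 65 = 0.37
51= 51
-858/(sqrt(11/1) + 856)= -734448/732725 + 858*sqrt(11)/732725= -1.00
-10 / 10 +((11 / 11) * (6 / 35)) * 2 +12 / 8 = 59 / 70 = 0.84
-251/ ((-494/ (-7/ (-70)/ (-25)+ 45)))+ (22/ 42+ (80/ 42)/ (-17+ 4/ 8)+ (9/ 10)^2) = 1030479781/ 42792750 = 24.08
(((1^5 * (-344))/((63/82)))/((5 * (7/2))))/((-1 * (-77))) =-0.33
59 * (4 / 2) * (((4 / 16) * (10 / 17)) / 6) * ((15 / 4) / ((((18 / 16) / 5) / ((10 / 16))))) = 36875 / 1224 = 30.13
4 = 4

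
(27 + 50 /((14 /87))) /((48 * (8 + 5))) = 197 /364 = 0.54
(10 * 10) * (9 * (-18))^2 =2624400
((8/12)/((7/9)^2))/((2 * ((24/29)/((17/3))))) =1479/392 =3.77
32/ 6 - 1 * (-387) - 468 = -227/ 3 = -75.67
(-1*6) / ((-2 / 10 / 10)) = 300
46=46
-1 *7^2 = -49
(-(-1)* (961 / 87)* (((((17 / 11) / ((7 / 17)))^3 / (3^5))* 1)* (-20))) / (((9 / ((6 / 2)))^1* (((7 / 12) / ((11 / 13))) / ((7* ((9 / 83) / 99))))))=-1855696304720 / 10414037721087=-0.18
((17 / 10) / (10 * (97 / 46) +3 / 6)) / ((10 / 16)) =3128 / 24825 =0.13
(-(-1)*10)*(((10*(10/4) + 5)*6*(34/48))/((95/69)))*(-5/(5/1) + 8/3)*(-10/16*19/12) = -1527.34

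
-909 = -909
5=5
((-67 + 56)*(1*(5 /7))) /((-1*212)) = 55 /1484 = 0.04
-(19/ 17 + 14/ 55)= -1283/ 935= -1.37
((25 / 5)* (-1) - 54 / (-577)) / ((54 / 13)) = -36803 / 31158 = -1.18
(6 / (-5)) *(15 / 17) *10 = -180 / 17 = -10.59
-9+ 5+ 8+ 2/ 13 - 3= 15/ 13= 1.15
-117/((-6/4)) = 78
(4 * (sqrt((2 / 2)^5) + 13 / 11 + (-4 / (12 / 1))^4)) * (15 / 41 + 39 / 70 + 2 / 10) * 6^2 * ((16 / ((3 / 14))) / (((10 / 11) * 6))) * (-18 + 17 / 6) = -3669682016 / 49815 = -73666.21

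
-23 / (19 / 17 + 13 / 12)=-4692 / 449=-10.45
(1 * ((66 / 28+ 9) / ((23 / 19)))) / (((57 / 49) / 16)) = 2968 / 23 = 129.04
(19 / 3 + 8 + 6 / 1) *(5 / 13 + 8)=6649 / 39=170.49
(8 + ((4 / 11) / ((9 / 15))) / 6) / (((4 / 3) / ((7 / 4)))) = 2807 / 264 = 10.63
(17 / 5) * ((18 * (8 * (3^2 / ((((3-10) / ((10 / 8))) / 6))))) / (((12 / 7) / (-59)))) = 162486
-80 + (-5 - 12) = -97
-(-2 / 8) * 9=2.25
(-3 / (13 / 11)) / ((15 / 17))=-187 / 65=-2.88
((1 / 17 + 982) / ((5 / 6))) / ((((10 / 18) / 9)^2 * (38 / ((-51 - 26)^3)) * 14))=-4286292921603 / 16150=-265405134.46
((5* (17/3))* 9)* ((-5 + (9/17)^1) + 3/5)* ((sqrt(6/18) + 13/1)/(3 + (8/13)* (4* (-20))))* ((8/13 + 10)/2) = 22701* sqrt(3)/601 + 885339/601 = 1538.53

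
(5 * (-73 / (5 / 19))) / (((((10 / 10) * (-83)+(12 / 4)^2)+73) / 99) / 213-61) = 29247669 / 1286308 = 22.74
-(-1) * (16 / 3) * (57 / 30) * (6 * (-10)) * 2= -1216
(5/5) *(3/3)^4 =1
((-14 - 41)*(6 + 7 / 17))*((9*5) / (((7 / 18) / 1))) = -4855950 / 119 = -40806.30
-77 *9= -693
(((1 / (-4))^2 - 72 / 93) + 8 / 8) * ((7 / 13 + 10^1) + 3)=121 / 31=3.90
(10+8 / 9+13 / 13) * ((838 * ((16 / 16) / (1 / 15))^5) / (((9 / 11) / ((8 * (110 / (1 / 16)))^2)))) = 1833146050560000000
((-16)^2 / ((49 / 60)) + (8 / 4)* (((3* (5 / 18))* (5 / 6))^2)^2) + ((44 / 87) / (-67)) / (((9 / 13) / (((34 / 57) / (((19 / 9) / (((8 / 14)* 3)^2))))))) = 313.93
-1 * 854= -854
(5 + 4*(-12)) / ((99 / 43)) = -18.68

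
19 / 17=1.12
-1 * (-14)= 14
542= 542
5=5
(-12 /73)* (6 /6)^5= -12 /73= -0.16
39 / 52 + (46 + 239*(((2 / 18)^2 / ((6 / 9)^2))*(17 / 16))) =30991 / 576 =53.80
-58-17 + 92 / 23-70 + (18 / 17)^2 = -40425 / 289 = -139.88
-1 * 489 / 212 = -489 / 212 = -2.31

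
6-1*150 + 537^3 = 154854009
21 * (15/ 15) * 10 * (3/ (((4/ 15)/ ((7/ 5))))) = 6615/ 2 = 3307.50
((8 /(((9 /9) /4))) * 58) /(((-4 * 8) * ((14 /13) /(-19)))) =7163 /7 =1023.29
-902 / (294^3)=-451 / 12706092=-0.00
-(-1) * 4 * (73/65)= 292/65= 4.49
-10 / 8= -5 / 4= -1.25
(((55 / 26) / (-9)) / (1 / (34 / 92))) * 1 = -935 / 10764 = -0.09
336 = 336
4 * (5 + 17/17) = 24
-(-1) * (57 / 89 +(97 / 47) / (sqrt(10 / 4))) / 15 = 19 / 445 +97 * sqrt(10) / 3525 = 0.13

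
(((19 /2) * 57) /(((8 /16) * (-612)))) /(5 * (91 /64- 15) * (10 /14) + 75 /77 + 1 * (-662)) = 444752 /178322061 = 0.00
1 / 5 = 0.20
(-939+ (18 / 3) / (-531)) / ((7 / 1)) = -166205 / 1239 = -134.14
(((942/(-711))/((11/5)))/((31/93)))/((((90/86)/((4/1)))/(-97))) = 5238776/7821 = 669.83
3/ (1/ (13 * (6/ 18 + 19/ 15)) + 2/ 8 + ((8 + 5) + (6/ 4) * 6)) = 0.13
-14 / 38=-0.37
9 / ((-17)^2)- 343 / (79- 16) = -14080 / 2601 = -5.41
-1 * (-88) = 88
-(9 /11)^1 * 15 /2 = -135 /22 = -6.14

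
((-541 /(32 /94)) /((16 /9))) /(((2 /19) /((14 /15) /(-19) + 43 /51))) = -293453007 /43520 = -6742.95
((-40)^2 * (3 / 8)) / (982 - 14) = 0.62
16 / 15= 1.07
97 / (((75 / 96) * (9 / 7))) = 21728 / 225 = 96.57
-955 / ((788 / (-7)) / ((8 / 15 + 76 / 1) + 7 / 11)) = 17024021 / 26004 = 654.67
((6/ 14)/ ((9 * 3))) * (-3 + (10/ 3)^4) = 9757/ 5103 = 1.91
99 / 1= 99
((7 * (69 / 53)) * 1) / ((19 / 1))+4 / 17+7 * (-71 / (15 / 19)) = -161471132 / 256785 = -628.82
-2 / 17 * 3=-6 / 17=-0.35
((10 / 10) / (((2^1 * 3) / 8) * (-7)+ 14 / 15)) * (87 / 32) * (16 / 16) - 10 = -22025 / 2072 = -10.63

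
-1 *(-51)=51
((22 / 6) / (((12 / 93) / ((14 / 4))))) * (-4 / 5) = -2387 / 30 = -79.57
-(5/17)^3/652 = -125/3203276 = -0.00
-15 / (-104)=15 / 104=0.14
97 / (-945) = -97 / 945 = -0.10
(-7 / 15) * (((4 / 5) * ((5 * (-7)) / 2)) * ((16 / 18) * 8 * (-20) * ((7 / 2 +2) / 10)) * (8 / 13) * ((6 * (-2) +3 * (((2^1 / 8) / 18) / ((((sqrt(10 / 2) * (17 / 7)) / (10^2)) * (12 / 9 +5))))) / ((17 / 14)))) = 30908416 / 9945-27044864 * sqrt(5) / 1927341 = 3076.56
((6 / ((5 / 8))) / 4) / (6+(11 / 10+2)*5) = 24 / 215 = 0.11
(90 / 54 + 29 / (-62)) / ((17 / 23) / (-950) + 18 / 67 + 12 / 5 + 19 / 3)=163230425 / 1225491163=0.13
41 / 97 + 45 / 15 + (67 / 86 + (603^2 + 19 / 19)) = 363614.20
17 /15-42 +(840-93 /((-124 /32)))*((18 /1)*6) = 1399067 /15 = 93271.13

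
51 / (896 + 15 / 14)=714 / 12559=0.06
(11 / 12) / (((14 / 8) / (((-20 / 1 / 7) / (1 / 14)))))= -440 / 21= -20.95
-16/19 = -0.84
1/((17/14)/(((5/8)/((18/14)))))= 245/612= 0.40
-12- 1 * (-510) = 498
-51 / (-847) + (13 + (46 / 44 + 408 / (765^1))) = 371977 / 25410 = 14.64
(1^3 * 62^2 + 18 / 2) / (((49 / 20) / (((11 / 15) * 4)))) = 678128 / 147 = 4613.12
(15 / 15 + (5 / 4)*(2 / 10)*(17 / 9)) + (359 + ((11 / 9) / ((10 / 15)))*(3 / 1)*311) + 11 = 74951 / 36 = 2081.97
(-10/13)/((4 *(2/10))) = -25/26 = -0.96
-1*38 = -38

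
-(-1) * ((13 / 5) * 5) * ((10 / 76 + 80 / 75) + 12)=97799 / 570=171.58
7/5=1.40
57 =57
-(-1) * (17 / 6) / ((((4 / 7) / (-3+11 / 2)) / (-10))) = -2975 / 24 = -123.96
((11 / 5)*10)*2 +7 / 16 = 711 / 16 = 44.44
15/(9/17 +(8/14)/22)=27.01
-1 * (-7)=7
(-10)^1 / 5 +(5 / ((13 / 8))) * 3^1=94 / 13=7.23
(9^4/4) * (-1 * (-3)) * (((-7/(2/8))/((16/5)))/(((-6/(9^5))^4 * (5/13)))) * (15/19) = -4032636844441887998647695/4864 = -829078298610585526037.77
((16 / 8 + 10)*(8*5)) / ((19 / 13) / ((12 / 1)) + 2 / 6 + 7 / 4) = 9360 / 43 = 217.67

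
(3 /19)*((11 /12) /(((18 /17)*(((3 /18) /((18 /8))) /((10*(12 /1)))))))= 221.45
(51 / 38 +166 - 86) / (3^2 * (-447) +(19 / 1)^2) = -0.02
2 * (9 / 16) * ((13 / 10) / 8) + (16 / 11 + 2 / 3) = 48661 / 21120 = 2.30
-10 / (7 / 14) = -20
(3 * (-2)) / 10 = -3 / 5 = -0.60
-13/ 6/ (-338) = 1/ 156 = 0.01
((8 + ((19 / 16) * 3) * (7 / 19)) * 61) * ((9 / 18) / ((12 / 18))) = 27267 / 64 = 426.05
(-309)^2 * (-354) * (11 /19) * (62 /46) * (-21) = 242043762114 /437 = 553875885.84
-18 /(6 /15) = -45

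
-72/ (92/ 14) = -252/ 23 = -10.96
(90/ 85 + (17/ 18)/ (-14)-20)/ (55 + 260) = -81433/ 1349460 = -0.06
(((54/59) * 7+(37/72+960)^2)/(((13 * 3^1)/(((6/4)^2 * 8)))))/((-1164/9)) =-282180707843/85707648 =-3292.36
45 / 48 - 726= -11601 / 16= -725.06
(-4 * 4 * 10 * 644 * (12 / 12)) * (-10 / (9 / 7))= 7212800 / 9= 801422.22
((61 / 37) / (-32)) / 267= -61 / 316128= -0.00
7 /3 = 2.33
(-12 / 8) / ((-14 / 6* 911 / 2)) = 9 / 6377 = 0.00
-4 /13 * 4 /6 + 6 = 226 /39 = 5.79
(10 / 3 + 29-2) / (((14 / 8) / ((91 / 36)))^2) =15379 / 243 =63.29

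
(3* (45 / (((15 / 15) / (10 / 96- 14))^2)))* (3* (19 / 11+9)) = 1181180295 / 1408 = 838906.46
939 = 939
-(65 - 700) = 635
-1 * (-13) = 13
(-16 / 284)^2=16 / 5041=0.00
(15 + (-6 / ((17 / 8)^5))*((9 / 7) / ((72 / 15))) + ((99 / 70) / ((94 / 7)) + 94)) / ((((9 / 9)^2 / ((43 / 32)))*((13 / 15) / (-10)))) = -657246793562445 / 388654616896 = -1691.08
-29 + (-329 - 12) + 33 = -337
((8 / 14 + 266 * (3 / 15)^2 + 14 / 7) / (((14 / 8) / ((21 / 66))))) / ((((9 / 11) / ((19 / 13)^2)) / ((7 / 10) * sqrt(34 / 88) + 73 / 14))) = 417316 * sqrt(187) / 2091375 + 60928136 / 1863225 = 35.43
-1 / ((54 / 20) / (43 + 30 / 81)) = -11710 / 729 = -16.06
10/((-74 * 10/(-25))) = 25/74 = 0.34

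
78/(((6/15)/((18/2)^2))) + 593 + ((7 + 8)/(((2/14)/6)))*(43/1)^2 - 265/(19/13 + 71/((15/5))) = 231524501/196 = 1181247.45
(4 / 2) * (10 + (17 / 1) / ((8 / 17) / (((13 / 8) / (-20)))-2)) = 13463 / 861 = 15.64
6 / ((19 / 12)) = 72 / 19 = 3.79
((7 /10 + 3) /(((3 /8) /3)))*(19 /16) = 703 /20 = 35.15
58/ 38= 29/ 19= 1.53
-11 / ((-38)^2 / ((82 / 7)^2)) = -18491 / 17689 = -1.05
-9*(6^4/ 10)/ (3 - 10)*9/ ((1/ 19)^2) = 18948168/ 35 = 541376.23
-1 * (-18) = 18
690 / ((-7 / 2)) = -1380 / 7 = -197.14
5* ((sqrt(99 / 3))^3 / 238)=165* sqrt(33) / 238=3.98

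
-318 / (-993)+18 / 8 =3403 / 1324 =2.57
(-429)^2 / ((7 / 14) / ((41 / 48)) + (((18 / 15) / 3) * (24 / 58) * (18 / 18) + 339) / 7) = 2552955405 / 680233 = 3753.06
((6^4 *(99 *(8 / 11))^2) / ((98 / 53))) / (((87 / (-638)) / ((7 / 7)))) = -1305621504 / 49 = -26645336.82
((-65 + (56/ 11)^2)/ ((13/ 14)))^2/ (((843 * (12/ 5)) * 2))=5479043045/ 12515156082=0.44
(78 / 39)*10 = 20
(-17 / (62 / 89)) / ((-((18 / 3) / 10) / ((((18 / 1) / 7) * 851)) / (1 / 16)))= 19313445 / 3472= 5562.63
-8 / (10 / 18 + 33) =-36 / 151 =-0.24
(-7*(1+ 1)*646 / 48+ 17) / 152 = -2057 / 1824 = -1.13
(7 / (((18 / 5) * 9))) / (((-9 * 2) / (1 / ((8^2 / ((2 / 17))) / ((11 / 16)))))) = -385 / 25380864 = -0.00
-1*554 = -554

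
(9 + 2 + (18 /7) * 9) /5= 239 /35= 6.83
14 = 14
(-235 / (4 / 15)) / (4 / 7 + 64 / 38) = -6251 / 16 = -390.69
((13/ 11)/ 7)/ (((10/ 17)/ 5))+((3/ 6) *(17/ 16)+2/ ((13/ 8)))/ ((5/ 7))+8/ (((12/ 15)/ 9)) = 15039327/ 160160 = 93.90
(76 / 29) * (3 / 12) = 19 / 29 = 0.66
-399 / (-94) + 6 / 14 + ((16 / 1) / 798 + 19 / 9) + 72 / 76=872215 / 112518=7.75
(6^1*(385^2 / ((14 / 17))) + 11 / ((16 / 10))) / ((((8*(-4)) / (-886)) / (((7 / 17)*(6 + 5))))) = 294700449505 / 2176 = 135432191.87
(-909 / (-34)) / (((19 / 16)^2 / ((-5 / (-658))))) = 290880 / 2019073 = 0.14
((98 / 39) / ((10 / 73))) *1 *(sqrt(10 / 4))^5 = 17885 *sqrt(10) / 312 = 181.27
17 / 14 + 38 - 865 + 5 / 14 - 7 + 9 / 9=-5820 / 7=-831.43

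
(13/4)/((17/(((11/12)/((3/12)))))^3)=17303/530604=0.03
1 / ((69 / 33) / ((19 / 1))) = 209 / 23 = 9.09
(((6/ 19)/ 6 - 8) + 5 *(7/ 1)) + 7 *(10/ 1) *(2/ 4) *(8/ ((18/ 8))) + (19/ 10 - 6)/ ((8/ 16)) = 122519/ 855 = 143.30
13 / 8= 1.62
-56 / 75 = -0.75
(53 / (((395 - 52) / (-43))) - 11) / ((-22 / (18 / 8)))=13617 / 7546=1.80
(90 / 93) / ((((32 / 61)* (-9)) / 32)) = -610 / 93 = -6.56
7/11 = 0.64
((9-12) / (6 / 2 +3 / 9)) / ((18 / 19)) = -19 / 20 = -0.95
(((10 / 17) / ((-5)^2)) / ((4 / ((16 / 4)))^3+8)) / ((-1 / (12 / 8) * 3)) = -1 / 765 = -0.00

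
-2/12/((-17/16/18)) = 48/17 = 2.82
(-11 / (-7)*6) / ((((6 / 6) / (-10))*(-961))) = 660 / 6727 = 0.10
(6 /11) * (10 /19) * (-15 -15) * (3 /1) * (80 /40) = -10800 /209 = -51.67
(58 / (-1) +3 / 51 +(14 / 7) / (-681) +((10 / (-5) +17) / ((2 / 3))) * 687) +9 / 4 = 713226827 / 46308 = 15401.81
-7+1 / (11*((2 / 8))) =-73 / 11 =-6.64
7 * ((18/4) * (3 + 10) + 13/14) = 416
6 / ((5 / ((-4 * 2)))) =-48 / 5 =-9.60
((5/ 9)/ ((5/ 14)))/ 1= 14/ 9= 1.56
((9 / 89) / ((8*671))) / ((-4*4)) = -9 / 7644032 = -0.00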